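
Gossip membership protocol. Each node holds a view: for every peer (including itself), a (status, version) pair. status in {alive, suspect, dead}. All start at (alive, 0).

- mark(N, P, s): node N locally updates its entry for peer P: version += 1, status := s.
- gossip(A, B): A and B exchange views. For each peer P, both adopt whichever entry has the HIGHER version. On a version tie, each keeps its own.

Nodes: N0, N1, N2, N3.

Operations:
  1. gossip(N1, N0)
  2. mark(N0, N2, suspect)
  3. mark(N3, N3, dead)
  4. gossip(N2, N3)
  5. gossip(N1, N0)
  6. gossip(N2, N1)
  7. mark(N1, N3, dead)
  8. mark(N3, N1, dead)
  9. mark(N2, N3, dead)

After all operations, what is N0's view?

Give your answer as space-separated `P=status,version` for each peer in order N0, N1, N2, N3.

Answer: N0=alive,0 N1=alive,0 N2=suspect,1 N3=alive,0

Derivation:
Op 1: gossip N1<->N0 -> N1.N0=(alive,v0) N1.N1=(alive,v0) N1.N2=(alive,v0) N1.N3=(alive,v0) | N0.N0=(alive,v0) N0.N1=(alive,v0) N0.N2=(alive,v0) N0.N3=(alive,v0)
Op 2: N0 marks N2=suspect -> (suspect,v1)
Op 3: N3 marks N3=dead -> (dead,v1)
Op 4: gossip N2<->N3 -> N2.N0=(alive,v0) N2.N1=(alive,v0) N2.N2=(alive,v0) N2.N3=(dead,v1) | N3.N0=(alive,v0) N3.N1=(alive,v0) N3.N2=(alive,v0) N3.N3=(dead,v1)
Op 5: gossip N1<->N0 -> N1.N0=(alive,v0) N1.N1=(alive,v0) N1.N2=(suspect,v1) N1.N3=(alive,v0) | N0.N0=(alive,v0) N0.N1=(alive,v0) N0.N2=(suspect,v1) N0.N3=(alive,v0)
Op 6: gossip N2<->N1 -> N2.N0=(alive,v0) N2.N1=(alive,v0) N2.N2=(suspect,v1) N2.N3=(dead,v1) | N1.N0=(alive,v0) N1.N1=(alive,v0) N1.N2=(suspect,v1) N1.N3=(dead,v1)
Op 7: N1 marks N3=dead -> (dead,v2)
Op 8: N3 marks N1=dead -> (dead,v1)
Op 9: N2 marks N3=dead -> (dead,v2)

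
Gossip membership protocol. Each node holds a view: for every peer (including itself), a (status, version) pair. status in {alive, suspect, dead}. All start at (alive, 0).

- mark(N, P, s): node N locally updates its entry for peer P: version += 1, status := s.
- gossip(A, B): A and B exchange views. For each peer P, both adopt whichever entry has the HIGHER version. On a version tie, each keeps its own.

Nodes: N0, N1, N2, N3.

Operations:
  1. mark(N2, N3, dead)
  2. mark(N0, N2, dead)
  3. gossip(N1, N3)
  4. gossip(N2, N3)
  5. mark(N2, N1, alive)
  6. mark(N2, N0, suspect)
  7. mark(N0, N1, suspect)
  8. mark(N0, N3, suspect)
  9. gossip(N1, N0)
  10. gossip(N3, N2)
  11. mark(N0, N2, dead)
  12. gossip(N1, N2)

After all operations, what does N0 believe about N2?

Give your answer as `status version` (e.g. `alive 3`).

Op 1: N2 marks N3=dead -> (dead,v1)
Op 2: N0 marks N2=dead -> (dead,v1)
Op 3: gossip N1<->N3 -> N1.N0=(alive,v0) N1.N1=(alive,v0) N1.N2=(alive,v0) N1.N3=(alive,v0) | N3.N0=(alive,v0) N3.N1=(alive,v0) N3.N2=(alive,v0) N3.N3=(alive,v0)
Op 4: gossip N2<->N3 -> N2.N0=(alive,v0) N2.N1=(alive,v0) N2.N2=(alive,v0) N2.N3=(dead,v1) | N3.N0=(alive,v0) N3.N1=(alive,v0) N3.N2=(alive,v0) N3.N3=(dead,v1)
Op 5: N2 marks N1=alive -> (alive,v1)
Op 6: N2 marks N0=suspect -> (suspect,v1)
Op 7: N0 marks N1=suspect -> (suspect,v1)
Op 8: N0 marks N3=suspect -> (suspect,v1)
Op 9: gossip N1<->N0 -> N1.N0=(alive,v0) N1.N1=(suspect,v1) N1.N2=(dead,v1) N1.N3=(suspect,v1) | N0.N0=(alive,v0) N0.N1=(suspect,v1) N0.N2=(dead,v1) N0.N3=(suspect,v1)
Op 10: gossip N3<->N2 -> N3.N0=(suspect,v1) N3.N1=(alive,v1) N3.N2=(alive,v0) N3.N3=(dead,v1) | N2.N0=(suspect,v1) N2.N1=(alive,v1) N2.N2=(alive,v0) N2.N3=(dead,v1)
Op 11: N0 marks N2=dead -> (dead,v2)
Op 12: gossip N1<->N2 -> N1.N0=(suspect,v1) N1.N1=(suspect,v1) N1.N2=(dead,v1) N1.N3=(suspect,v1) | N2.N0=(suspect,v1) N2.N1=(alive,v1) N2.N2=(dead,v1) N2.N3=(dead,v1)

Answer: dead 2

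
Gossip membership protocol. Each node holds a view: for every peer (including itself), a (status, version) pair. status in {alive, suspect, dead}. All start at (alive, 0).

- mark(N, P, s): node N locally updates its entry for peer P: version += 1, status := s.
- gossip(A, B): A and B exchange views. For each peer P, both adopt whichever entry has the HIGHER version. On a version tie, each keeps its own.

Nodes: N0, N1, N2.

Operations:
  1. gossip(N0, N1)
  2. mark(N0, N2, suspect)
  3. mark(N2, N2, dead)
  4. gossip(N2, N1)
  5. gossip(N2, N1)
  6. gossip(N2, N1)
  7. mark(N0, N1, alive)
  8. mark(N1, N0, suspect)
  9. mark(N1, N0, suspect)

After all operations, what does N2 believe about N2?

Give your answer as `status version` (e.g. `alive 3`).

Op 1: gossip N0<->N1 -> N0.N0=(alive,v0) N0.N1=(alive,v0) N0.N2=(alive,v0) | N1.N0=(alive,v0) N1.N1=(alive,v0) N1.N2=(alive,v0)
Op 2: N0 marks N2=suspect -> (suspect,v1)
Op 3: N2 marks N2=dead -> (dead,v1)
Op 4: gossip N2<->N1 -> N2.N0=(alive,v0) N2.N1=(alive,v0) N2.N2=(dead,v1) | N1.N0=(alive,v0) N1.N1=(alive,v0) N1.N2=(dead,v1)
Op 5: gossip N2<->N1 -> N2.N0=(alive,v0) N2.N1=(alive,v0) N2.N2=(dead,v1) | N1.N0=(alive,v0) N1.N1=(alive,v0) N1.N2=(dead,v1)
Op 6: gossip N2<->N1 -> N2.N0=(alive,v0) N2.N1=(alive,v0) N2.N2=(dead,v1) | N1.N0=(alive,v0) N1.N1=(alive,v0) N1.N2=(dead,v1)
Op 7: N0 marks N1=alive -> (alive,v1)
Op 8: N1 marks N0=suspect -> (suspect,v1)
Op 9: N1 marks N0=suspect -> (suspect,v2)

Answer: dead 1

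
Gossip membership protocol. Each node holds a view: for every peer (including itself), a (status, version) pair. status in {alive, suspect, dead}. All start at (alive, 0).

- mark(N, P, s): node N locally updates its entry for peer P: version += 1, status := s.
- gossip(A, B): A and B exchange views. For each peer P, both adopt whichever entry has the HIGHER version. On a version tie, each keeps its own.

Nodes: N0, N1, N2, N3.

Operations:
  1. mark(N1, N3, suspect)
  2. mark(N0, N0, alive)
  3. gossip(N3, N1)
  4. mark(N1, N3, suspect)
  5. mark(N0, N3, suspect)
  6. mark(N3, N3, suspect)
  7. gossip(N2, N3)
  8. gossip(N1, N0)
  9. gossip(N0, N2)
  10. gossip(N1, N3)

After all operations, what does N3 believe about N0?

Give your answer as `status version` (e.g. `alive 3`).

Op 1: N1 marks N3=suspect -> (suspect,v1)
Op 2: N0 marks N0=alive -> (alive,v1)
Op 3: gossip N3<->N1 -> N3.N0=(alive,v0) N3.N1=(alive,v0) N3.N2=(alive,v0) N3.N3=(suspect,v1) | N1.N0=(alive,v0) N1.N1=(alive,v0) N1.N2=(alive,v0) N1.N3=(suspect,v1)
Op 4: N1 marks N3=suspect -> (suspect,v2)
Op 5: N0 marks N3=suspect -> (suspect,v1)
Op 6: N3 marks N3=suspect -> (suspect,v2)
Op 7: gossip N2<->N3 -> N2.N0=(alive,v0) N2.N1=(alive,v0) N2.N2=(alive,v0) N2.N3=(suspect,v2) | N3.N0=(alive,v0) N3.N1=(alive,v0) N3.N2=(alive,v0) N3.N3=(suspect,v2)
Op 8: gossip N1<->N0 -> N1.N0=(alive,v1) N1.N1=(alive,v0) N1.N2=(alive,v0) N1.N3=(suspect,v2) | N0.N0=(alive,v1) N0.N1=(alive,v0) N0.N2=(alive,v0) N0.N3=(suspect,v2)
Op 9: gossip N0<->N2 -> N0.N0=(alive,v1) N0.N1=(alive,v0) N0.N2=(alive,v0) N0.N3=(suspect,v2) | N2.N0=(alive,v1) N2.N1=(alive,v0) N2.N2=(alive,v0) N2.N3=(suspect,v2)
Op 10: gossip N1<->N3 -> N1.N0=(alive,v1) N1.N1=(alive,v0) N1.N2=(alive,v0) N1.N3=(suspect,v2) | N3.N0=(alive,v1) N3.N1=(alive,v0) N3.N2=(alive,v0) N3.N3=(suspect,v2)

Answer: alive 1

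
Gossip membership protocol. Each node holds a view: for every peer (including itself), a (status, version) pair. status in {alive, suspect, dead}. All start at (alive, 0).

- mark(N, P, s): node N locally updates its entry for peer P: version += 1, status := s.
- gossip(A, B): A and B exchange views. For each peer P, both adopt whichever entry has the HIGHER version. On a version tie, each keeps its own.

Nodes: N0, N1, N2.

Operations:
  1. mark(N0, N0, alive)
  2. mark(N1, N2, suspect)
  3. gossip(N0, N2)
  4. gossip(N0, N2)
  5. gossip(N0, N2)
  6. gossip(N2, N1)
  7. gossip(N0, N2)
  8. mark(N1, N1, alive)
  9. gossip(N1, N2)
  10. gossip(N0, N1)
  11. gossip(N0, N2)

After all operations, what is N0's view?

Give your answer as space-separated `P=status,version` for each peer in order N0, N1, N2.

Op 1: N0 marks N0=alive -> (alive,v1)
Op 2: N1 marks N2=suspect -> (suspect,v1)
Op 3: gossip N0<->N2 -> N0.N0=(alive,v1) N0.N1=(alive,v0) N0.N2=(alive,v0) | N2.N0=(alive,v1) N2.N1=(alive,v0) N2.N2=(alive,v0)
Op 4: gossip N0<->N2 -> N0.N0=(alive,v1) N0.N1=(alive,v0) N0.N2=(alive,v0) | N2.N0=(alive,v1) N2.N1=(alive,v0) N2.N2=(alive,v0)
Op 5: gossip N0<->N2 -> N0.N0=(alive,v1) N0.N1=(alive,v0) N0.N2=(alive,v0) | N2.N0=(alive,v1) N2.N1=(alive,v0) N2.N2=(alive,v0)
Op 6: gossip N2<->N1 -> N2.N0=(alive,v1) N2.N1=(alive,v0) N2.N2=(suspect,v1) | N1.N0=(alive,v1) N1.N1=(alive,v0) N1.N2=(suspect,v1)
Op 7: gossip N0<->N2 -> N0.N0=(alive,v1) N0.N1=(alive,v0) N0.N2=(suspect,v1) | N2.N0=(alive,v1) N2.N1=(alive,v0) N2.N2=(suspect,v1)
Op 8: N1 marks N1=alive -> (alive,v1)
Op 9: gossip N1<->N2 -> N1.N0=(alive,v1) N1.N1=(alive,v1) N1.N2=(suspect,v1) | N2.N0=(alive,v1) N2.N1=(alive,v1) N2.N2=(suspect,v1)
Op 10: gossip N0<->N1 -> N0.N0=(alive,v1) N0.N1=(alive,v1) N0.N2=(suspect,v1) | N1.N0=(alive,v1) N1.N1=(alive,v1) N1.N2=(suspect,v1)
Op 11: gossip N0<->N2 -> N0.N0=(alive,v1) N0.N1=(alive,v1) N0.N2=(suspect,v1) | N2.N0=(alive,v1) N2.N1=(alive,v1) N2.N2=(suspect,v1)

Answer: N0=alive,1 N1=alive,1 N2=suspect,1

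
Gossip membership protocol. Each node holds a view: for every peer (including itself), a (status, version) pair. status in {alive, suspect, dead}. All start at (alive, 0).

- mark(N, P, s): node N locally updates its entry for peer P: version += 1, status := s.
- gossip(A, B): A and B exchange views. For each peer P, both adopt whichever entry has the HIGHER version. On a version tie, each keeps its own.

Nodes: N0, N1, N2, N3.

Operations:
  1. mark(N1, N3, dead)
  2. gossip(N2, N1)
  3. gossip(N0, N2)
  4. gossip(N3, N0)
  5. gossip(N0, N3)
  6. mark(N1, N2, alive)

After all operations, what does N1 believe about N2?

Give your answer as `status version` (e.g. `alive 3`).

Op 1: N1 marks N3=dead -> (dead,v1)
Op 2: gossip N2<->N1 -> N2.N0=(alive,v0) N2.N1=(alive,v0) N2.N2=(alive,v0) N2.N3=(dead,v1) | N1.N0=(alive,v0) N1.N1=(alive,v0) N1.N2=(alive,v0) N1.N3=(dead,v1)
Op 3: gossip N0<->N2 -> N0.N0=(alive,v0) N0.N1=(alive,v0) N0.N2=(alive,v0) N0.N3=(dead,v1) | N2.N0=(alive,v0) N2.N1=(alive,v0) N2.N2=(alive,v0) N2.N3=(dead,v1)
Op 4: gossip N3<->N0 -> N3.N0=(alive,v0) N3.N1=(alive,v0) N3.N2=(alive,v0) N3.N3=(dead,v1) | N0.N0=(alive,v0) N0.N1=(alive,v0) N0.N2=(alive,v0) N0.N3=(dead,v1)
Op 5: gossip N0<->N3 -> N0.N0=(alive,v0) N0.N1=(alive,v0) N0.N2=(alive,v0) N0.N3=(dead,v1) | N3.N0=(alive,v0) N3.N1=(alive,v0) N3.N2=(alive,v0) N3.N3=(dead,v1)
Op 6: N1 marks N2=alive -> (alive,v1)

Answer: alive 1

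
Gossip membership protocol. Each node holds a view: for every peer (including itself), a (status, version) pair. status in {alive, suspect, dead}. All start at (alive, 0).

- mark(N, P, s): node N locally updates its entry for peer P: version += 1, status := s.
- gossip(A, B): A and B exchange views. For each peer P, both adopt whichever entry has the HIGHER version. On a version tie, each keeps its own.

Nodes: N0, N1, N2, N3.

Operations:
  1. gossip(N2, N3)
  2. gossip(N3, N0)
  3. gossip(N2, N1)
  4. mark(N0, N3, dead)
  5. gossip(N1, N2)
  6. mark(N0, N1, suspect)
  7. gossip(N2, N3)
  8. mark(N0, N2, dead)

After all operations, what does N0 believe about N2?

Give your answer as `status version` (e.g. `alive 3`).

Answer: dead 1

Derivation:
Op 1: gossip N2<->N3 -> N2.N0=(alive,v0) N2.N1=(alive,v0) N2.N2=(alive,v0) N2.N3=(alive,v0) | N3.N0=(alive,v0) N3.N1=(alive,v0) N3.N2=(alive,v0) N3.N3=(alive,v0)
Op 2: gossip N3<->N0 -> N3.N0=(alive,v0) N3.N1=(alive,v0) N3.N2=(alive,v0) N3.N3=(alive,v0) | N0.N0=(alive,v0) N0.N1=(alive,v0) N0.N2=(alive,v0) N0.N3=(alive,v0)
Op 3: gossip N2<->N1 -> N2.N0=(alive,v0) N2.N1=(alive,v0) N2.N2=(alive,v0) N2.N3=(alive,v0) | N1.N0=(alive,v0) N1.N1=(alive,v0) N1.N2=(alive,v0) N1.N3=(alive,v0)
Op 4: N0 marks N3=dead -> (dead,v1)
Op 5: gossip N1<->N2 -> N1.N0=(alive,v0) N1.N1=(alive,v0) N1.N2=(alive,v0) N1.N3=(alive,v0) | N2.N0=(alive,v0) N2.N1=(alive,v0) N2.N2=(alive,v0) N2.N3=(alive,v0)
Op 6: N0 marks N1=suspect -> (suspect,v1)
Op 7: gossip N2<->N3 -> N2.N0=(alive,v0) N2.N1=(alive,v0) N2.N2=(alive,v0) N2.N3=(alive,v0) | N3.N0=(alive,v0) N3.N1=(alive,v0) N3.N2=(alive,v0) N3.N3=(alive,v0)
Op 8: N0 marks N2=dead -> (dead,v1)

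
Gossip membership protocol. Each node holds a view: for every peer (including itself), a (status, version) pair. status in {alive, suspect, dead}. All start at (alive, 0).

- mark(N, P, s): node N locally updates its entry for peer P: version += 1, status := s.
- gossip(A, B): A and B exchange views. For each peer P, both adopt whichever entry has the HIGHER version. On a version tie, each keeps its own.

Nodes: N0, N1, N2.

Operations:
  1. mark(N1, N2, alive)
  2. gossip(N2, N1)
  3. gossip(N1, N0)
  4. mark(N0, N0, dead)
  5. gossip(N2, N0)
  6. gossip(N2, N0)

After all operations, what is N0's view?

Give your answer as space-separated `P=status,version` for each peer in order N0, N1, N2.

Op 1: N1 marks N2=alive -> (alive,v1)
Op 2: gossip N2<->N1 -> N2.N0=(alive,v0) N2.N1=(alive,v0) N2.N2=(alive,v1) | N1.N0=(alive,v0) N1.N1=(alive,v0) N1.N2=(alive,v1)
Op 3: gossip N1<->N0 -> N1.N0=(alive,v0) N1.N1=(alive,v0) N1.N2=(alive,v1) | N0.N0=(alive,v0) N0.N1=(alive,v0) N0.N2=(alive,v1)
Op 4: N0 marks N0=dead -> (dead,v1)
Op 5: gossip N2<->N0 -> N2.N0=(dead,v1) N2.N1=(alive,v0) N2.N2=(alive,v1) | N0.N0=(dead,v1) N0.N1=(alive,v0) N0.N2=(alive,v1)
Op 6: gossip N2<->N0 -> N2.N0=(dead,v1) N2.N1=(alive,v0) N2.N2=(alive,v1) | N0.N0=(dead,v1) N0.N1=(alive,v0) N0.N2=(alive,v1)

Answer: N0=dead,1 N1=alive,0 N2=alive,1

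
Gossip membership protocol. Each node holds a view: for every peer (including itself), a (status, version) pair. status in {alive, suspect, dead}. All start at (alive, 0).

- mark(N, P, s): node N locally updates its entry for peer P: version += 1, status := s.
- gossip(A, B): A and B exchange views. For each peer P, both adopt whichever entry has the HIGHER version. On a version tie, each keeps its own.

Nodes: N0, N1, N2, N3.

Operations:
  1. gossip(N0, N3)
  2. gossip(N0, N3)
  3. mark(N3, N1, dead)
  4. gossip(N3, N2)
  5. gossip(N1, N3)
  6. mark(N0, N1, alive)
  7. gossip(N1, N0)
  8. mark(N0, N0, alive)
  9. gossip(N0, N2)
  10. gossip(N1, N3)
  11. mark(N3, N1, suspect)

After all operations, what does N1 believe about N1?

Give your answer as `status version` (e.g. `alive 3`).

Answer: dead 1

Derivation:
Op 1: gossip N0<->N3 -> N0.N0=(alive,v0) N0.N1=(alive,v0) N0.N2=(alive,v0) N0.N3=(alive,v0) | N3.N0=(alive,v0) N3.N1=(alive,v0) N3.N2=(alive,v0) N3.N3=(alive,v0)
Op 2: gossip N0<->N3 -> N0.N0=(alive,v0) N0.N1=(alive,v0) N0.N2=(alive,v0) N0.N3=(alive,v0) | N3.N0=(alive,v0) N3.N1=(alive,v0) N3.N2=(alive,v0) N3.N3=(alive,v0)
Op 3: N3 marks N1=dead -> (dead,v1)
Op 4: gossip N3<->N2 -> N3.N0=(alive,v0) N3.N1=(dead,v1) N3.N2=(alive,v0) N3.N3=(alive,v0) | N2.N0=(alive,v0) N2.N1=(dead,v1) N2.N2=(alive,v0) N2.N3=(alive,v0)
Op 5: gossip N1<->N3 -> N1.N0=(alive,v0) N1.N1=(dead,v1) N1.N2=(alive,v0) N1.N3=(alive,v0) | N3.N0=(alive,v0) N3.N1=(dead,v1) N3.N2=(alive,v0) N3.N3=(alive,v0)
Op 6: N0 marks N1=alive -> (alive,v1)
Op 7: gossip N1<->N0 -> N1.N0=(alive,v0) N1.N1=(dead,v1) N1.N2=(alive,v0) N1.N3=(alive,v0) | N0.N0=(alive,v0) N0.N1=(alive,v1) N0.N2=(alive,v0) N0.N3=(alive,v0)
Op 8: N0 marks N0=alive -> (alive,v1)
Op 9: gossip N0<->N2 -> N0.N0=(alive,v1) N0.N1=(alive,v1) N0.N2=(alive,v0) N0.N3=(alive,v0) | N2.N0=(alive,v1) N2.N1=(dead,v1) N2.N2=(alive,v0) N2.N3=(alive,v0)
Op 10: gossip N1<->N3 -> N1.N0=(alive,v0) N1.N1=(dead,v1) N1.N2=(alive,v0) N1.N3=(alive,v0) | N3.N0=(alive,v0) N3.N1=(dead,v1) N3.N2=(alive,v0) N3.N3=(alive,v0)
Op 11: N3 marks N1=suspect -> (suspect,v2)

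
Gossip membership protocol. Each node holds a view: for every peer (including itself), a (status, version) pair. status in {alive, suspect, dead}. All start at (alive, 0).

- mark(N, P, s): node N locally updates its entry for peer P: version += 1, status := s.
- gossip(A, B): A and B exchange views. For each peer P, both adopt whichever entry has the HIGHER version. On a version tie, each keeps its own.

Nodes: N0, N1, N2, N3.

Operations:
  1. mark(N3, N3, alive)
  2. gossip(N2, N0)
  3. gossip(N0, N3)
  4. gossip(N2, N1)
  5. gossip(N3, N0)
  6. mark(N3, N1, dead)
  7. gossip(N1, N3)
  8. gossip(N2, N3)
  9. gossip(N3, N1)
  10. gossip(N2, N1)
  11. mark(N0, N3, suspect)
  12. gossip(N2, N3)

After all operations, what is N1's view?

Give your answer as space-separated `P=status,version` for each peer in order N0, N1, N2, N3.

Answer: N0=alive,0 N1=dead,1 N2=alive,0 N3=alive,1

Derivation:
Op 1: N3 marks N3=alive -> (alive,v1)
Op 2: gossip N2<->N0 -> N2.N0=(alive,v0) N2.N1=(alive,v0) N2.N2=(alive,v0) N2.N3=(alive,v0) | N0.N0=(alive,v0) N0.N1=(alive,v0) N0.N2=(alive,v0) N0.N3=(alive,v0)
Op 3: gossip N0<->N3 -> N0.N0=(alive,v0) N0.N1=(alive,v0) N0.N2=(alive,v0) N0.N3=(alive,v1) | N3.N0=(alive,v0) N3.N1=(alive,v0) N3.N2=(alive,v0) N3.N3=(alive,v1)
Op 4: gossip N2<->N1 -> N2.N0=(alive,v0) N2.N1=(alive,v0) N2.N2=(alive,v0) N2.N3=(alive,v0) | N1.N0=(alive,v0) N1.N1=(alive,v0) N1.N2=(alive,v0) N1.N3=(alive,v0)
Op 5: gossip N3<->N0 -> N3.N0=(alive,v0) N3.N1=(alive,v0) N3.N2=(alive,v0) N3.N3=(alive,v1) | N0.N0=(alive,v0) N0.N1=(alive,v0) N0.N2=(alive,v0) N0.N3=(alive,v1)
Op 6: N3 marks N1=dead -> (dead,v1)
Op 7: gossip N1<->N3 -> N1.N0=(alive,v0) N1.N1=(dead,v1) N1.N2=(alive,v0) N1.N3=(alive,v1) | N3.N0=(alive,v0) N3.N1=(dead,v1) N3.N2=(alive,v0) N3.N3=(alive,v1)
Op 8: gossip N2<->N3 -> N2.N0=(alive,v0) N2.N1=(dead,v1) N2.N2=(alive,v0) N2.N3=(alive,v1) | N3.N0=(alive,v0) N3.N1=(dead,v1) N3.N2=(alive,v0) N3.N3=(alive,v1)
Op 9: gossip N3<->N1 -> N3.N0=(alive,v0) N3.N1=(dead,v1) N3.N2=(alive,v0) N3.N3=(alive,v1) | N1.N0=(alive,v0) N1.N1=(dead,v1) N1.N2=(alive,v0) N1.N3=(alive,v1)
Op 10: gossip N2<->N1 -> N2.N0=(alive,v0) N2.N1=(dead,v1) N2.N2=(alive,v0) N2.N3=(alive,v1) | N1.N0=(alive,v0) N1.N1=(dead,v1) N1.N2=(alive,v0) N1.N3=(alive,v1)
Op 11: N0 marks N3=suspect -> (suspect,v2)
Op 12: gossip N2<->N3 -> N2.N0=(alive,v0) N2.N1=(dead,v1) N2.N2=(alive,v0) N2.N3=(alive,v1) | N3.N0=(alive,v0) N3.N1=(dead,v1) N3.N2=(alive,v0) N3.N3=(alive,v1)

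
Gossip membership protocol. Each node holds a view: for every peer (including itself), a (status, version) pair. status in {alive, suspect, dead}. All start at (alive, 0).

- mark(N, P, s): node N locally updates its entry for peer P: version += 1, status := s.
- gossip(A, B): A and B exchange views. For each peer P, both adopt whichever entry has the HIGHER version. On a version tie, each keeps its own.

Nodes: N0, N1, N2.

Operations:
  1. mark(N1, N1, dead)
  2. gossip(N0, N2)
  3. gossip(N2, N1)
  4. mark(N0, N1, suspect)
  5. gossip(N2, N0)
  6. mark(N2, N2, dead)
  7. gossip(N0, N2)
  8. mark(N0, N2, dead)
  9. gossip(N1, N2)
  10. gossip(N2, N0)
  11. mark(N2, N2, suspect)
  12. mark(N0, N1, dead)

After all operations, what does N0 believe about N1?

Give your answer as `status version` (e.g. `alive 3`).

Answer: dead 2

Derivation:
Op 1: N1 marks N1=dead -> (dead,v1)
Op 2: gossip N0<->N2 -> N0.N0=(alive,v0) N0.N1=(alive,v0) N0.N2=(alive,v0) | N2.N0=(alive,v0) N2.N1=(alive,v0) N2.N2=(alive,v0)
Op 3: gossip N2<->N1 -> N2.N0=(alive,v0) N2.N1=(dead,v1) N2.N2=(alive,v0) | N1.N0=(alive,v0) N1.N1=(dead,v1) N1.N2=(alive,v0)
Op 4: N0 marks N1=suspect -> (suspect,v1)
Op 5: gossip N2<->N0 -> N2.N0=(alive,v0) N2.N1=(dead,v1) N2.N2=(alive,v0) | N0.N0=(alive,v0) N0.N1=(suspect,v1) N0.N2=(alive,v0)
Op 6: N2 marks N2=dead -> (dead,v1)
Op 7: gossip N0<->N2 -> N0.N0=(alive,v0) N0.N1=(suspect,v1) N0.N2=(dead,v1) | N2.N0=(alive,v0) N2.N1=(dead,v1) N2.N2=(dead,v1)
Op 8: N0 marks N2=dead -> (dead,v2)
Op 9: gossip N1<->N2 -> N1.N0=(alive,v0) N1.N1=(dead,v1) N1.N2=(dead,v1) | N2.N0=(alive,v0) N2.N1=(dead,v1) N2.N2=(dead,v1)
Op 10: gossip N2<->N0 -> N2.N0=(alive,v0) N2.N1=(dead,v1) N2.N2=(dead,v2) | N0.N0=(alive,v0) N0.N1=(suspect,v1) N0.N2=(dead,v2)
Op 11: N2 marks N2=suspect -> (suspect,v3)
Op 12: N0 marks N1=dead -> (dead,v2)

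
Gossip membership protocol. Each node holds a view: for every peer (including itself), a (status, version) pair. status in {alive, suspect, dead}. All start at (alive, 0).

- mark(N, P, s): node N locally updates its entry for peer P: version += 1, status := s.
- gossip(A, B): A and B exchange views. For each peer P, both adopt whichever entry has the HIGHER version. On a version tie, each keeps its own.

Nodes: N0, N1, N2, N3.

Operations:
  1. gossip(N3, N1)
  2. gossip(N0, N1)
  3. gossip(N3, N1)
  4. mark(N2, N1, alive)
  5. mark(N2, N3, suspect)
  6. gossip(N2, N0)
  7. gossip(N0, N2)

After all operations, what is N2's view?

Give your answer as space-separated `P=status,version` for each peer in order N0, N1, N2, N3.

Op 1: gossip N3<->N1 -> N3.N0=(alive,v0) N3.N1=(alive,v0) N3.N2=(alive,v0) N3.N3=(alive,v0) | N1.N0=(alive,v0) N1.N1=(alive,v0) N1.N2=(alive,v0) N1.N3=(alive,v0)
Op 2: gossip N0<->N1 -> N0.N0=(alive,v0) N0.N1=(alive,v0) N0.N2=(alive,v0) N0.N3=(alive,v0) | N1.N0=(alive,v0) N1.N1=(alive,v0) N1.N2=(alive,v0) N1.N3=(alive,v0)
Op 3: gossip N3<->N1 -> N3.N0=(alive,v0) N3.N1=(alive,v0) N3.N2=(alive,v0) N3.N3=(alive,v0) | N1.N0=(alive,v0) N1.N1=(alive,v0) N1.N2=(alive,v0) N1.N3=(alive,v0)
Op 4: N2 marks N1=alive -> (alive,v1)
Op 5: N2 marks N3=suspect -> (suspect,v1)
Op 6: gossip N2<->N0 -> N2.N0=(alive,v0) N2.N1=(alive,v1) N2.N2=(alive,v0) N2.N3=(suspect,v1) | N0.N0=(alive,v0) N0.N1=(alive,v1) N0.N2=(alive,v0) N0.N3=(suspect,v1)
Op 7: gossip N0<->N2 -> N0.N0=(alive,v0) N0.N1=(alive,v1) N0.N2=(alive,v0) N0.N3=(suspect,v1) | N2.N0=(alive,v0) N2.N1=(alive,v1) N2.N2=(alive,v0) N2.N3=(suspect,v1)

Answer: N0=alive,0 N1=alive,1 N2=alive,0 N3=suspect,1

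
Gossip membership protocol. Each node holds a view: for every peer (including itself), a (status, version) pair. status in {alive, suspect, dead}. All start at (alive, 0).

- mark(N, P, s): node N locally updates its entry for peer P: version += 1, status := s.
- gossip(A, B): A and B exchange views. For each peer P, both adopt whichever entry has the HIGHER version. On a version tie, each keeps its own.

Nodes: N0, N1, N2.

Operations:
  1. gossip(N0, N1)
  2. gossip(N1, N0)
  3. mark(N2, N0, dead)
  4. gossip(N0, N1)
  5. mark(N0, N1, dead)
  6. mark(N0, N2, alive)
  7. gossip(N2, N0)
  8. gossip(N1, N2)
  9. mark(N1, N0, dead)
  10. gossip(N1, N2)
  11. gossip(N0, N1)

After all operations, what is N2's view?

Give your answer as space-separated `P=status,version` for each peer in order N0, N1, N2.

Answer: N0=dead,2 N1=dead,1 N2=alive,1

Derivation:
Op 1: gossip N0<->N1 -> N0.N0=(alive,v0) N0.N1=(alive,v0) N0.N2=(alive,v0) | N1.N0=(alive,v0) N1.N1=(alive,v0) N1.N2=(alive,v0)
Op 2: gossip N1<->N0 -> N1.N0=(alive,v0) N1.N1=(alive,v0) N1.N2=(alive,v0) | N0.N0=(alive,v0) N0.N1=(alive,v0) N0.N2=(alive,v0)
Op 3: N2 marks N0=dead -> (dead,v1)
Op 4: gossip N0<->N1 -> N0.N0=(alive,v0) N0.N1=(alive,v0) N0.N2=(alive,v0) | N1.N0=(alive,v0) N1.N1=(alive,v0) N1.N2=(alive,v0)
Op 5: N0 marks N1=dead -> (dead,v1)
Op 6: N0 marks N2=alive -> (alive,v1)
Op 7: gossip N2<->N0 -> N2.N0=(dead,v1) N2.N1=(dead,v1) N2.N2=(alive,v1) | N0.N0=(dead,v1) N0.N1=(dead,v1) N0.N2=(alive,v1)
Op 8: gossip N1<->N2 -> N1.N0=(dead,v1) N1.N1=(dead,v1) N1.N2=(alive,v1) | N2.N0=(dead,v1) N2.N1=(dead,v1) N2.N2=(alive,v1)
Op 9: N1 marks N0=dead -> (dead,v2)
Op 10: gossip N1<->N2 -> N1.N0=(dead,v2) N1.N1=(dead,v1) N1.N2=(alive,v1) | N2.N0=(dead,v2) N2.N1=(dead,v1) N2.N2=(alive,v1)
Op 11: gossip N0<->N1 -> N0.N0=(dead,v2) N0.N1=(dead,v1) N0.N2=(alive,v1) | N1.N0=(dead,v2) N1.N1=(dead,v1) N1.N2=(alive,v1)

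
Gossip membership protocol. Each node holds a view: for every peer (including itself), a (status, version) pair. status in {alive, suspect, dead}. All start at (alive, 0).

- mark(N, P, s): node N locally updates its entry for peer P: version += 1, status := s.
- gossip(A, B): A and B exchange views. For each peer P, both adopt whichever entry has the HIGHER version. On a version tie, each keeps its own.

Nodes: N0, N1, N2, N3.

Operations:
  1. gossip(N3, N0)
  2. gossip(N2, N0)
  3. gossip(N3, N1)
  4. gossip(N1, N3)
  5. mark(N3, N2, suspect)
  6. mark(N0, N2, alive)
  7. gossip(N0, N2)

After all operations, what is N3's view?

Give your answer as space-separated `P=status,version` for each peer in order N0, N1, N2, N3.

Op 1: gossip N3<->N0 -> N3.N0=(alive,v0) N3.N1=(alive,v0) N3.N2=(alive,v0) N3.N3=(alive,v0) | N0.N0=(alive,v0) N0.N1=(alive,v0) N0.N2=(alive,v0) N0.N3=(alive,v0)
Op 2: gossip N2<->N0 -> N2.N0=(alive,v0) N2.N1=(alive,v0) N2.N2=(alive,v0) N2.N3=(alive,v0) | N0.N0=(alive,v0) N0.N1=(alive,v0) N0.N2=(alive,v0) N0.N3=(alive,v0)
Op 3: gossip N3<->N1 -> N3.N0=(alive,v0) N3.N1=(alive,v0) N3.N2=(alive,v0) N3.N3=(alive,v0) | N1.N0=(alive,v0) N1.N1=(alive,v0) N1.N2=(alive,v0) N1.N3=(alive,v0)
Op 4: gossip N1<->N3 -> N1.N0=(alive,v0) N1.N1=(alive,v0) N1.N2=(alive,v0) N1.N3=(alive,v0) | N3.N0=(alive,v0) N3.N1=(alive,v0) N3.N2=(alive,v0) N3.N3=(alive,v0)
Op 5: N3 marks N2=suspect -> (suspect,v1)
Op 6: N0 marks N2=alive -> (alive,v1)
Op 7: gossip N0<->N2 -> N0.N0=(alive,v0) N0.N1=(alive,v0) N0.N2=(alive,v1) N0.N3=(alive,v0) | N2.N0=(alive,v0) N2.N1=(alive,v0) N2.N2=(alive,v1) N2.N3=(alive,v0)

Answer: N0=alive,0 N1=alive,0 N2=suspect,1 N3=alive,0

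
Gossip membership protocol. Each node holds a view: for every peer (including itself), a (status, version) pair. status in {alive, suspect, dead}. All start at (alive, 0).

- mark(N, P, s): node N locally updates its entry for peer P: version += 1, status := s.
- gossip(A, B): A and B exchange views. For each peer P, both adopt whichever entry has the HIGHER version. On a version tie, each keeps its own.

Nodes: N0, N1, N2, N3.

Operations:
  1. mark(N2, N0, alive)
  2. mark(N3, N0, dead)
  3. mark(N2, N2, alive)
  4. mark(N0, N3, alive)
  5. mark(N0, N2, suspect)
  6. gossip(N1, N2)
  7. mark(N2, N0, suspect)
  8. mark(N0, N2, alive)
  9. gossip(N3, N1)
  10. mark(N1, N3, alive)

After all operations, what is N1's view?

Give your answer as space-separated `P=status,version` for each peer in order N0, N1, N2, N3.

Answer: N0=alive,1 N1=alive,0 N2=alive,1 N3=alive,1

Derivation:
Op 1: N2 marks N0=alive -> (alive,v1)
Op 2: N3 marks N0=dead -> (dead,v1)
Op 3: N2 marks N2=alive -> (alive,v1)
Op 4: N0 marks N3=alive -> (alive,v1)
Op 5: N0 marks N2=suspect -> (suspect,v1)
Op 6: gossip N1<->N2 -> N1.N0=(alive,v1) N1.N1=(alive,v0) N1.N2=(alive,v1) N1.N3=(alive,v0) | N2.N0=(alive,v1) N2.N1=(alive,v0) N2.N2=(alive,v1) N2.N3=(alive,v0)
Op 7: N2 marks N0=suspect -> (suspect,v2)
Op 8: N0 marks N2=alive -> (alive,v2)
Op 9: gossip N3<->N1 -> N3.N0=(dead,v1) N3.N1=(alive,v0) N3.N2=(alive,v1) N3.N3=(alive,v0) | N1.N0=(alive,v1) N1.N1=(alive,v0) N1.N2=(alive,v1) N1.N3=(alive,v0)
Op 10: N1 marks N3=alive -> (alive,v1)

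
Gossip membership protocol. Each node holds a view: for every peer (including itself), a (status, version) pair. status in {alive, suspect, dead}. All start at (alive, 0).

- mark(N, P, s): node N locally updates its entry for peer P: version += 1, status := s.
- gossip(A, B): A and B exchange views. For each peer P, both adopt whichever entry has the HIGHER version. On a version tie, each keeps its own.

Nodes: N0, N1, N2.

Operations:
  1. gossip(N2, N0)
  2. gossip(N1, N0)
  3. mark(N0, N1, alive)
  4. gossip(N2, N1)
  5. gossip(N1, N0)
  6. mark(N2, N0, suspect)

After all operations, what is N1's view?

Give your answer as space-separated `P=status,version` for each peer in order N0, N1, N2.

Op 1: gossip N2<->N0 -> N2.N0=(alive,v0) N2.N1=(alive,v0) N2.N2=(alive,v0) | N0.N0=(alive,v0) N0.N1=(alive,v0) N0.N2=(alive,v0)
Op 2: gossip N1<->N0 -> N1.N0=(alive,v0) N1.N1=(alive,v0) N1.N2=(alive,v0) | N0.N0=(alive,v0) N0.N1=(alive,v0) N0.N2=(alive,v0)
Op 3: N0 marks N1=alive -> (alive,v1)
Op 4: gossip N2<->N1 -> N2.N0=(alive,v0) N2.N1=(alive,v0) N2.N2=(alive,v0) | N1.N0=(alive,v0) N1.N1=(alive,v0) N1.N2=(alive,v0)
Op 5: gossip N1<->N0 -> N1.N0=(alive,v0) N1.N1=(alive,v1) N1.N2=(alive,v0) | N0.N0=(alive,v0) N0.N1=(alive,v1) N0.N2=(alive,v0)
Op 6: N2 marks N0=suspect -> (suspect,v1)

Answer: N0=alive,0 N1=alive,1 N2=alive,0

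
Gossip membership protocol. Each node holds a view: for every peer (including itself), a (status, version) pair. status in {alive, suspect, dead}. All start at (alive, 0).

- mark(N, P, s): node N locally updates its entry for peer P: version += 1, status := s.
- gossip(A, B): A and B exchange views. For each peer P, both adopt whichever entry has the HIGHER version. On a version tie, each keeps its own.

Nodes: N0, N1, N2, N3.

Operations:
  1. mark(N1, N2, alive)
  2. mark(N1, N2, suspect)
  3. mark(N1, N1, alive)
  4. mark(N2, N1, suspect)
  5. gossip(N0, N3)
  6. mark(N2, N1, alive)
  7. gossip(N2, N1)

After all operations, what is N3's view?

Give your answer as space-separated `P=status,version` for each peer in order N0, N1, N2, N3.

Op 1: N1 marks N2=alive -> (alive,v1)
Op 2: N1 marks N2=suspect -> (suspect,v2)
Op 3: N1 marks N1=alive -> (alive,v1)
Op 4: N2 marks N1=suspect -> (suspect,v1)
Op 5: gossip N0<->N3 -> N0.N0=(alive,v0) N0.N1=(alive,v0) N0.N2=(alive,v0) N0.N3=(alive,v0) | N3.N0=(alive,v0) N3.N1=(alive,v0) N3.N2=(alive,v0) N3.N3=(alive,v0)
Op 6: N2 marks N1=alive -> (alive,v2)
Op 7: gossip N2<->N1 -> N2.N0=(alive,v0) N2.N1=(alive,v2) N2.N2=(suspect,v2) N2.N3=(alive,v0) | N1.N0=(alive,v0) N1.N1=(alive,v2) N1.N2=(suspect,v2) N1.N3=(alive,v0)

Answer: N0=alive,0 N1=alive,0 N2=alive,0 N3=alive,0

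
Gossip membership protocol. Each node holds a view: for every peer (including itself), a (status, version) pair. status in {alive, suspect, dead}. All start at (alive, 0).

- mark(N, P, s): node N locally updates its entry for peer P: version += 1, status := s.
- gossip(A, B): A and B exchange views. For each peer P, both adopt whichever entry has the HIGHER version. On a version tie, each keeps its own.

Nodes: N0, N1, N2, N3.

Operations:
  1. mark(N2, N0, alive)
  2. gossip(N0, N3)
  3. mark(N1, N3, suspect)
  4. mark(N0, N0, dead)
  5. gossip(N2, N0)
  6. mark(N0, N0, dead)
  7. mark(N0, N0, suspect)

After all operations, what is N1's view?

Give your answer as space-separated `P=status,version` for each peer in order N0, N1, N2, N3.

Op 1: N2 marks N0=alive -> (alive,v1)
Op 2: gossip N0<->N3 -> N0.N0=(alive,v0) N0.N1=(alive,v0) N0.N2=(alive,v0) N0.N3=(alive,v0) | N3.N0=(alive,v0) N3.N1=(alive,v0) N3.N2=(alive,v0) N3.N3=(alive,v0)
Op 3: N1 marks N3=suspect -> (suspect,v1)
Op 4: N0 marks N0=dead -> (dead,v1)
Op 5: gossip N2<->N0 -> N2.N0=(alive,v1) N2.N1=(alive,v0) N2.N2=(alive,v0) N2.N3=(alive,v0) | N0.N0=(dead,v1) N0.N1=(alive,v0) N0.N2=(alive,v0) N0.N3=(alive,v0)
Op 6: N0 marks N0=dead -> (dead,v2)
Op 7: N0 marks N0=suspect -> (suspect,v3)

Answer: N0=alive,0 N1=alive,0 N2=alive,0 N3=suspect,1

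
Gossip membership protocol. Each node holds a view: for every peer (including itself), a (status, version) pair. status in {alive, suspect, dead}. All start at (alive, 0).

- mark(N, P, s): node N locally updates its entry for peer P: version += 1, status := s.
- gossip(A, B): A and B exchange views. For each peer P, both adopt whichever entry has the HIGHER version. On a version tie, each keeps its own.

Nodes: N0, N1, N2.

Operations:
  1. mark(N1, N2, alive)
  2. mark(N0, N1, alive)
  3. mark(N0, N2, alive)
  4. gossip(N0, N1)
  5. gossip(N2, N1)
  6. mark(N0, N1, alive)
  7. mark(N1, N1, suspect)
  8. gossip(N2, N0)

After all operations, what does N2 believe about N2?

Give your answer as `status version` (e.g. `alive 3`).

Answer: alive 1

Derivation:
Op 1: N1 marks N2=alive -> (alive,v1)
Op 2: N0 marks N1=alive -> (alive,v1)
Op 3: N0 marks N2=alive -> (alive,v1)
Op 4: gossip N0<->N1 -> N0.N0=(alive,v0) N0.N1=(alive,v1) N0.N2=(alive,v1) | N1.N0=(alive,v0) N1.N1=(alive,v1) N1.N2=(alive,v1)
Op 5: gossip N2<->N1 -> N2.N0=(alive,v0) N2.N1=(alive,v1) N2.N2=(alive,v1) | N1.N0=(alive,v0) N1.N1=(alive,v1) N1.N2=(alive,v1)
Op 6: N0 marks N1=alive -> (alive,v2)
Op 7: N1 marks N1=suspect -> (suspect,v2)
Op 8: gossip N2<->N0 -> N2.N0=(alive,v0) N2.N1=(alive,v2) N2.N2=(alive,v1) | N0.N0=(alive,v0) N0.N1=(alive,v2) N0.N2=(alive,v1)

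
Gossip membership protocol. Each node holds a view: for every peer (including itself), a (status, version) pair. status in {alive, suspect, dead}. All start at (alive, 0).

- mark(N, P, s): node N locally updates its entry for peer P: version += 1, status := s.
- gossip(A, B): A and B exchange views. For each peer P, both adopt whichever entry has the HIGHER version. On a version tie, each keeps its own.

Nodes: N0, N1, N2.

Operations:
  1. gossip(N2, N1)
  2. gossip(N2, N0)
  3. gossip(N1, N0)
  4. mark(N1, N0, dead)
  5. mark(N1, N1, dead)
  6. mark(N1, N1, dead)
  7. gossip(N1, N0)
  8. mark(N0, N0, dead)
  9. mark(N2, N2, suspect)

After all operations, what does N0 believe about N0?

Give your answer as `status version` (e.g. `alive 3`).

Op 1: gossip N2<->N1 -> N2.N0=(alive,v0) N2.N1=(alive,v0) N2.N2=(alive,v0) | N1.N0=(alive,v0) N1.N1=(alive,v0) N1.N2=(alive,v0)
Op 2: gossip N2<->N0 -> N2.N0=(alive,v0) N2.N1=(alive,v0) N2.N2=(alive,v0) | N0.N0=(alive,v0) N0.N1=(alive,v0) N0.N2=(alive,v0)
Op 3: gossip N1<->N0 -> N1.N0=(alive,v0) N1.N1=(alive,v0) N1.N2=(alive,v0) | N0.N0=(alive,v0) N0.N1=(alive,v0) N0.N2=(alive,v0)
Op 4: N1 marks N0=dead -> (dead,v1)
Op 5: N1 marks N1=dead -> (dead,v1)
Op 6: N1 marks N1=dead -> (dead,v2)
Op 7: gossip N1<->N0 -> N1.N0=(dead,v1) N1.N1=(dead,v2) N1.N2=(alive,v0) | N0.N0=(dead,v1) N0.N1=(dead,v2) N0.N2=(alive,v0)
Op 8: N0 marks N0=dead -> (dead,v2)
Op 9: N2 marks N2=suspect -> (suspect,v1)

Answer: dead 2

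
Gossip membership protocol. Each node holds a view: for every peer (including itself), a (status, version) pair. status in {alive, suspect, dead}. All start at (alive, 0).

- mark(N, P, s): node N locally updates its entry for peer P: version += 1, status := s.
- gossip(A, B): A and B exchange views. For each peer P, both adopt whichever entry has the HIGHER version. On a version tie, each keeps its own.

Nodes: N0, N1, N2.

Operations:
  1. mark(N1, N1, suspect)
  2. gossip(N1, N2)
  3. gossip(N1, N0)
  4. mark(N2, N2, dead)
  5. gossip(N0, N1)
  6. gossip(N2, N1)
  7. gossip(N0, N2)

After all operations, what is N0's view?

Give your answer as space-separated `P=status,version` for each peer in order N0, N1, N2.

Op 1: N1 marks N1=suspect -> (suspect,v1)
Op 2: gossip N1<->N2 -> N1.N0=(alive,v0) N1.N1=(suspect,v1) N1.N2=(alive,v0) | N2.N0=(alive,v0) N2.N1=(suspect,v1) N2.N2=(alive,v0)
Op 3: gossip N1<->N0 -> N1.N0=(alive,v0) N1.N1=(suspect,v1) N1.N2=(alive,v0) | N0.N0=(alive,v0) N0.N1=(suspect,v1) N0.N2=(alive,v0)
Op 4: N2 marks N2=dead -> (dead,v1)
Op 5: gossip N0<->N1 -> N0.N0=(alive,v0) N0.N1=(suspect,v1) N0.N2=(alive,v0) | N1.N0=(alive,v0) N1.N1=(suspect,v1) N1.N2=(alive,v0)
Op 6: gossip N2<->N1 -> N2.N0=(alive,v0) N2.N1=(suspect,v1) N2.N2=(dead,v1) | N1.N0=(alive,v0) N1.N1=(suspect,v1) N1.N2=(dead,v1)
Op 7: gossip N0<->N2 -> N0.N0=(alive,v0) N0.N1=(suspect,v1) N0.N2=(dead,v1) | N2.N0=(alive,v0) N2.N1=(suspect,v1) N2.N2=(dead,v1)

Answer: N0=alive,0 N1=suspect,1 N2=dead,1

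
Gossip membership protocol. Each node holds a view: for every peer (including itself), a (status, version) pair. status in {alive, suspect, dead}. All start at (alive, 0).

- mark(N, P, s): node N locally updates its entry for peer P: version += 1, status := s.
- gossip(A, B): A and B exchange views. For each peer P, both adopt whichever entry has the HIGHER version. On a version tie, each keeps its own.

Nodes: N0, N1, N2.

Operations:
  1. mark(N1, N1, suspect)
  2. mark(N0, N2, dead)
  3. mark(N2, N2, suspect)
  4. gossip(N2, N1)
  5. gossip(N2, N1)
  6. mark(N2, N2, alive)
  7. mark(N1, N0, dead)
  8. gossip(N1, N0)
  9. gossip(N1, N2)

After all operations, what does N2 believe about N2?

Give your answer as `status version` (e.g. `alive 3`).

Answer: alive 2

Derivation:
Op 1: N1 marks N1=suspect -> (suspect,v1)
Op 2: N0 marks N2=dead -> (dead,v1)
Op 3: N2 marks N2=suspect -> (suspect,v1)
Op 4: gossip N2<->N1 -> N2.N0=(alive,v0) N2.N1=(suspect,v1) N2.N2=(suspect,v1) | N1.N0=(alive,v0) N1.N1=(suspect,v1) N1.N2=(suspect,v1)
Op 5: gossip N2<->N1 -> N2.N0=(alive,v0) N2.N1=(suspect,v1) N2.N2=(suspect,v1) | N1.N0=(alive,v0) N1.N1=(suspect,v1) N1.N2=(suspect,v1)
Op 6: N2 marks N2=alive -> (alive,v2)
Op 7: N1 marks N0=dead -> (dead,v1)
Op 8: gossip N1<->N0 -> N1.N0=(dead,v1) N1.N1=(suspect,v1) N1.N2=(suspect,v1) | N0.N0=(dead,v1) N0.N1=(suspect,v1) N0.N2=(dead,v1)
Op 9: gossip N1<->N2 -> N1.N0=(dead,v1) N1.N1=(suspect,v1) N1.N2=(alive,v2) | N2.N0=(dead,v1) N2.N1=(suspect,v1) N2.N2=(alive,v2)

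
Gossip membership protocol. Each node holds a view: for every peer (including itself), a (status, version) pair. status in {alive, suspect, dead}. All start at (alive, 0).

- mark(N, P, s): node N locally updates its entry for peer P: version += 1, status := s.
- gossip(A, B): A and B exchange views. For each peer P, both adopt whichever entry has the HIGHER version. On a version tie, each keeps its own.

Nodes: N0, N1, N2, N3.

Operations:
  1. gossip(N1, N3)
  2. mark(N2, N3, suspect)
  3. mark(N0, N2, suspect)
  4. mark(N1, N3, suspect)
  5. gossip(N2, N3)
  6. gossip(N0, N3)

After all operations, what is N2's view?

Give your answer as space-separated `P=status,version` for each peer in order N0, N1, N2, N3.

Answer: N0=alive,0 N1=alive,0 N2=alive,0 N3=suspect,1

Derivation:
Op 1: gossip N1<->N3 -> N1.N0=(alive,v0) N1.N1=(alive,v0) N1.N2=(alive,v0) N1.N3=(alive,v0) | N3.N0=(alive,v0) N3.N1=(alive,v0) N3.N2=(alive,v0) N3.N3=(alive,v0)
Op 2: N2 marks N3=suspect -> (suspect,v1)
Op 3: N0 marks N2=suspect -> (suspect,v1)
Op 4: N1 marks N3=suspect -> (suspect,v1)
Op 5: gossip N2<->N3 -> N2.N0=(alive,v0) N2.N1=(alive,v0) N2.N2=(alive,v0) N2.N3=(suspect,v1) | N3.N0=(alive,v0) N3.N1=(alive,v0) N3.N2=(alive,v0) N3.N3=(suspect,v1)
Op 6: gossip N0<->N3 -> N0.N0=(alive,v0) N0.N1=(alive,v0) N0.N2=(suspect,v1) N0.N3=(suspect,v1) | N3.N0=(alive,v0) N3.N1=(alive,v0) N3.N2=(suspect,v1) N3.N3=(suspect,v1)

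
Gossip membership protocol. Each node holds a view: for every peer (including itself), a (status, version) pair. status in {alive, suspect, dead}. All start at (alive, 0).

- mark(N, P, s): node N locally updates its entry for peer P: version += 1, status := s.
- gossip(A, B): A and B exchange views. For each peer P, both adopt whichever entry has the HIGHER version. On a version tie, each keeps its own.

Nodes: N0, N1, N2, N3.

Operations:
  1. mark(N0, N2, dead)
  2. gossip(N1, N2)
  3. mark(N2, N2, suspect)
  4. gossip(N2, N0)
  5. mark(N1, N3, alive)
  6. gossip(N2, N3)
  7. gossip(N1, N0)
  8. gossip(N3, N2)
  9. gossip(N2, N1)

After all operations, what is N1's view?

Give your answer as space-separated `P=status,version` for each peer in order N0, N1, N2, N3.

Op 1: N0 marks N2=dead -> (dead,v1)
Op 2: gossip N1<->N2 -> N1.N0=(alive,v0) N1.N1=(alive,v0) N1.N2=(alive,v0) N1.N3=(alive,v0) | N2.N0=(alive,v0) N2.N1=(alive,v0) N2.N2=(alive,v0) N2.N3=(alive,v0)
Op 3: N2 marks N2=suspect -> (suspect,v1)
Op 4: gossip N2<->N0 -> N2.N0=(alive,v0) N2.N1=(alive,v0) N2.N2=(suspect,v1) N2.N3=(alive,v0) | N0.N0=(alive,v0) N0.N1=(alive,v0) N0.N2=(dead,v1) N0.N3=(alive,v0)
Op 5: N1 marks N3=alive -> (alive,v1)
Op 6: gossip N2<->N3 -> N2.N0=(alive,v0) N2.N1=(alive,v0) N2.N2=(suspect,v1) N2.N3=(alive,v0) | N3.N0=(alive,v0) N3.N1=(alive,v0) N3.N2=(suspect,v1) N3.N3=(alive,v0)
Op 7: gossip N1<->N0 -> N1.N0=(alive,v0) N1.N1=(alive,v0) N1.N2=(dead,v1) N1.N3=(alive,v1) | N0.N0=(alive,v0) N0.N1=(alive,v0) N0.N2=(dead,v1) N0.N3=(alive,v1)
Op 8: gossip N3<->N2 -> N3.N0=(alive,v0) N3.N1=(alive,v0) N3.N2=(suspect,v1) N3.N3=(alive,v0) | N2.N0=(alive,v0) N2.N1=(alive,v0) N2.N2=(suspect,v1) N2.N3=(alive,v0)
Op 9: gossip N2<->N1 -> N2.N0=(alive,v0) N2.N1=(alive,v0) N2.N2=(suspect,v1) N2.N3=(alive,v1) | N1.N0=(alive,v0) N1.N1=(alive,v0) N1.N2=(dead,v1) N1.N3=(alive,v1)

Answer: N0=alive,0 N1=alive,0 N2=dead,1 N3=alive,1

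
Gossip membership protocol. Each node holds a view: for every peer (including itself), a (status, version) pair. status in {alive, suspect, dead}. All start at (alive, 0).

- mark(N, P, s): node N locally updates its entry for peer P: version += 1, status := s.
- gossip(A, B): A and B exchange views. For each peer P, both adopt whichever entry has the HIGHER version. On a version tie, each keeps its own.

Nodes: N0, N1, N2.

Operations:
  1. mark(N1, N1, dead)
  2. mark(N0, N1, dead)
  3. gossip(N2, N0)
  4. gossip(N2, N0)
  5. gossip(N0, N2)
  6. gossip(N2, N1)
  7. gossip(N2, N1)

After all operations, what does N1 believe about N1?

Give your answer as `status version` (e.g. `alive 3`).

Answer: dead 1

Derivation:
Op 1: N1 marks N1=dead -> (dead,v1)
Op 2: N0 marks N1=dead -> (dead,v1)
Op 3: gossip N2<->N0 -> N2.N0=(alive,v0) N2.N1=(dead,v1) N2.N2=(alive,v0) | N0.N0=(alive,v0) N0.N1=(dead,v1) N0.N2=(alive,v0)
Op 4: gossip N2<->N0 -> N2.N0=(alive,v0) N2.N1=(dead,v1) N2.N2=(alive,v0) | N0.N0=(alive,v0) N0.N1=(dead,v1) N0.N2=(alive,v0)
Op 5: gossip N0<->N2 -> N0.N0=(alive,v0) N0.N1=(dead,v1) N0.N2=(alive,v0) | N2.N0=(alive,v0) N2.N1=(dead,v1) N2.N2=(alive,v0)
Op 6: gossip N2<->N1 -> N2.N0=(alive,v0) N2.N1=(dead,v1) N2.N2=(alive,v0) | N1.N0=(alive,v0) N1.N1=(dead,v1) N1.N2=(alive,v0)
Op 7: gossip N2<->N1 -> N2.N0=(alive,v0) N2.N1=(dead,v1) N2.N2=(alive,v0) | N1.N0=(alive,v0) N1.N1=(dead,v1) N1.N2=(alive,v0)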